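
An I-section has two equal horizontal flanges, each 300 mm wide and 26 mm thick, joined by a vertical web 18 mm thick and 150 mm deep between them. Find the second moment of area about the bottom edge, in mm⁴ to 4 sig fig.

Break the section into simple shapes (no overlaps), measuring from the bottom-left corner of the bounding box.
Bottom flange: 300 × 26, A = 7 800 mm², y = 13 mm, Ī = 439 400 mm⁴.
Web: 18 × 150, A = 2 700 mm², y = 101 mm, Ī = 5 062 500 mm⁴.
Top flange: 300 × 26, A = 7 800 mm², y = 189 mm, Ī = 439 400 mm⁴.
Transfer each piece to the bottom edge using Ī + A·d² with d = y − 0:
  bottom flange: d = 13 mm → contributes +1 757 600 mm⁴
  web: d = 101 mm → contributes +32 605 200 mm⁴
  top flange: d = 189 mm → contributes +279 063 200 mm⁴
Total I = 313 426 000 mm⁴.

I_base ≈ 3.134 × 10⁸ mm⁴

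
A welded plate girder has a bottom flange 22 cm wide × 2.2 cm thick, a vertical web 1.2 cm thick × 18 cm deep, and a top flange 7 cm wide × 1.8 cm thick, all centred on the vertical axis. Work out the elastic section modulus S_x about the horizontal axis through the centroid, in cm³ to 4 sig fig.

S_x ≈ 340.2 cm³

Break the section into simple shapes (no overlaps), measuring from the bottom-left corner of the bounding box.
Bottom plate: 22 × 2.2, A = 48.4 cm², y = 1.1 cm, Ī = 19.5213 cm⁴.
Web plate: 1.2 × 18, A = 21.6 cm², y = 11.2 cm, Ī = 583.2 cm⁴.
Top plate: 7 × 1.8, A = 12.6 cm², y = 21.1 cm, Ī = 3.402 cm⁴.
Centroid: ȳ = ΣA·y / ΣA = 6.79201 cm.
Transfer each piece to the horizontal axis through the centroid using Ī + A·d² with d = y − 6.79201:
  bottom plate: d = -5.69201 cm → contributes +1587.63 cm⁴
  web plate: d = 4.40799 cm → contributes +1002.9 cm⁴
  top plate: d = 14.308 cm → contributes +2582.86 cm⁴
Total I = 5173.38 cm⁴.
Extreme fibre distance c = 15.208 cm; S = I/c = 340.175 cm³.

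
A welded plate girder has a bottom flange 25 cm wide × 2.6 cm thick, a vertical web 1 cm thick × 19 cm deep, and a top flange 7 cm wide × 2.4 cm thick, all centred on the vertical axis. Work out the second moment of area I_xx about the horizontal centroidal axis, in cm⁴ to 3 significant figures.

I_xx ≈ 7420 cm⁴

Treat the section as a set of non-overlapping primitives; coordinates are from the bounding-box lower-left.
Bottom plate: 25 × 2.6, A = 65 cm², y = 1.3 cm, Ī = 36.617 cm⁴.
Web plate: 1 × 19, A = 19 cm², y = 12.1 cm, Ī = 571.58 cm⁴.
Top plate: 7 × 2.4, A = 16.8 cm², y = 22.8 cm, Ī = 8.064 cm⁴.
Centroid: ȳ = ΣA·y / ΣA = 6.919 cm.
Transfer each piece to the horizontal centroidal axis using Ī + A·d² with d = y − 6.919:
  bottom plate: d = -5.619 cm → contributes +2088.9 cm⁴
  web plate: d = 5.181 cm → contributes +1081.6 cm⁴
  top plate: d = 15.881 cm → contributes +4245.1 cm⁴
Total I = 7415.6 cm⁴.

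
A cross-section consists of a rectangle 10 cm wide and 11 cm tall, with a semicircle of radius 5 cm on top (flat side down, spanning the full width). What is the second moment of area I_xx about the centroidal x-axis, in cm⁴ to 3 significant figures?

I_xx ≈ 2860 cm⁴

Treat the section as a set of non-overlapping primitives; coordinates are from the bounding-box lower-left.
Rectangular body: 10 × 11, A = 110 cm², y = 5.5 cm, Ī = 1109.2 cm⁴.
Semicircular cap: semicircle r = 5, A = 39.27 cm², y = 13.122 cm, Ī = 68.598 cm⁴.
Centroid: ȳ = ΣA·y / ΣA = 7.5052 cm.
Transfer each piece to the centroidal x-axis using Ī + A·d² with d = y − 7.5052:
  rectangular body: d = -2.0052 cm → contributes +1551.5 cm⁴
  semicircular cap: d = 5.6169 cm → contributes +1307.5 cm⁴
Total I = 2 859 cm⁴.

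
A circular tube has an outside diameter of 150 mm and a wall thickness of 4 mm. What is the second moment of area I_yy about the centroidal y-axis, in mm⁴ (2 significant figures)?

I_yy ≈ 4.9 × 10⁶ mm⁴

Split into non-overlapping primitives; take the origin at the lower-left of the bounding box.
Outer circle: ⌀150, A = 17 671 mm², x = 75 mm, Ī = 24 850 489 mm⁴.
Bore (subtracted): ⌀142, A = 15 837 mm², x = 75 mm, Ī = 19 958 288 mm⁴.
By symmetry the centroid is at mid-width, x̄ = 75 mm.
All pieces are centred on the centroidal y-axis, so I = ΣĪ (holes subtracted) = 4 892 201 mm⁴.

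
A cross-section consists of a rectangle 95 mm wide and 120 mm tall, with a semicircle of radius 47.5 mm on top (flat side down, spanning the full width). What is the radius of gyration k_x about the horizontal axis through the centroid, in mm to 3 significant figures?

k_x ≈ 46.0 mm

Treat the section as a set of non-overlapping primitives; coordinates are from the bounding-box lower-left.
Rectangular body: 95 × 120, A = 11 400 mm², y = 60 mm, Ī = 13 680 000 mm⁴.
Semicircular cap: semicircle r = 47.5, A = 3544.1 mm², y = 140.16 mm, Ī = 558 736 mm⁴.
Centroid: ȳ = ΣA·y / ΣA = 79.01 mm.
Transfer each piece to the horizontal axis through the centroid using Ī + A·d² with d = y − 79.01:
  rectangular body: d = -19.01 mm → contributes +17 799 935 mm⁴
  semicircular cap: d = 61.149 mm → contributes +13 810 939 mm⁴
Total I = 31 610 874 mm⁴.
Radius of gyration: k = √(I/A) = √(31 610 874 / 14 944) = 45.992 mm.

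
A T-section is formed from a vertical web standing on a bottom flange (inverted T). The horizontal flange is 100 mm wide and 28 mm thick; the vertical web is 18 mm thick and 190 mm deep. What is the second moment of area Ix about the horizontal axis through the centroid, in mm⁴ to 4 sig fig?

Break the section into simple shapes (no overlaps), measuring from the bottom-left corner of the bounding box.
Flange: 100 × 28, A = 2 800 mm², y = 14 mm, Ī = 182 933 mm⁴.
Web: 18 × 190, A = 3 420 mm², y = 123 mm, Ī = 10 288 500 mm⁴.
Centroid: ȳ = ΣA·y / ΣA = 73.9325 mm.
Transfer each piece to the horizontal axis through the centroid using Ī + A·d² with d = y − 73.9325:
  flange: d = -59.9325 mm → contributes +10 240 258 mm⁴
  web: d = 49.0675 mm → contributes +18 522 567 mm⁴
Total I = 28 762 825 mm⁴.

Ix ≈ 2.876 × 10⁷ mm⁴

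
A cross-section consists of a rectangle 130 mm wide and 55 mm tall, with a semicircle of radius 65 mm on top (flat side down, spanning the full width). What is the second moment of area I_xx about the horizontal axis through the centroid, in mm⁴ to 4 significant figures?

I_xx ≈ 1.421 × 10⁷ mm⁴

Treat the section as a set of non-overlapping primitives; coordinates are from the bounding-box lower-left.
Rectangular body: 130 × 55, A = 7 150 mm², y = 27.5 mm, Ī = 1 802 396 mm⁴.
Semicircular cap: semicircle r = 65, A = 6636.61 mm², y = 82.5869 mm, Ī = 1 959 230 mm⁴.
Centroid: ȳ = ΣA·y / ΣA = 54.0178 mm.
Transfer each piece to the horizontal axis through the centroid using Ī + A·d² with d = y − 54.0178:
  rectangular body: d = -26.5178 mm → contributes +6 830 218 mm⁴
  semicircular cap: d = 28.5691 mm → contributes +7 375 988 mm⁴
Total I = 14 206 206 mm⁴.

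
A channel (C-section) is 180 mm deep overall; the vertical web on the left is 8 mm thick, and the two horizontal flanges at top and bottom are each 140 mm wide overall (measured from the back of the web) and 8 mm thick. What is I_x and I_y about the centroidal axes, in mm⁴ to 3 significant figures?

I_x ≈ 1.95 × 10⁷ mm⁴, I_y ≈ 7.27 × 10⁶ mm⁴

Break the section into simple shapes (no overlaps), measuring from the bottom-left corner of the bounding box.
Web: 8 × 180, A = 1 440 mm², y = 90 mm, Ī = 3 888 000 mm⁴.
Top flange (beyond web): 132 × 8, A = 1 056 mm², y = 176 mm, Ī = 5 632 mm⁴.
Bottom flange (beyond web): 132 × 8, A = 1 056 mm², y = 4 mm, Ī = 5 632 mm⁴.
By symmetry the centroid is at mid-height, ȳ = 90 mm.
Transfer each piece to the centroidal x-axis using Ī + A·d² with d = y − 90:
  web: d = 0 mm → contributes +3 888 000 mm⁴
  top flange (beyond web): d = 86 mm → contributes +7 815 808 mm⁴
  bottom flange (beyond web): d = -86 mm → contributes +7 815 808 mm⁴
Total I = 19 519 616 mm⁴.
For the y-axis: x̄ = 45.622 mm.
Repeating about the centroidal y-axis gives I_y = 7 269 763 mm⁴.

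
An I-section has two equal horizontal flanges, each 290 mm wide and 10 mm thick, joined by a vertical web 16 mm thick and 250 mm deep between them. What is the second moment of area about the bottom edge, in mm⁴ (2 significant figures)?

Treat the section as a set of non-overlapping primitives; coordinates are from the bounding-box lower-left.
Bottom flange: 290 × 10, A = 2 900 mm², y = 5 mm, Ī = 24 167 mm⁴.
Web: 16 × 250, A = 4 000 mm², y = 135 mm, Ī = 20 833 333 mm⁴.
Top flange: 290 × 10, A = 2 900 mm², y = 265 mm, Ī = 24 167 mm⁴.
Transfer each piece to the bottom edge using Ī + A·d² with d = y − 0:
  bottom flange: d = 5 mm → contributes +96 667 mm⁴
  web: d = 135 mm → contributes +93 733 333 mm⁴
  top flange: d = 265 mm → contributes +203 676 667 mm⁴
Total I = 297 506 667 mm⁴.

I_base ≈ 3.0 × 10⁸ mm⁴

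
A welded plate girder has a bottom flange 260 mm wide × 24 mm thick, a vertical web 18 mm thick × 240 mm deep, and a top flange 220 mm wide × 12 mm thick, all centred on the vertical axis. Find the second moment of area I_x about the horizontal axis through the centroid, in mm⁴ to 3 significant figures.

Treat the section as a set of non-overlapping primitives; coordinates are from the bounding-box lower-left.
Bottom plate: 260 × 24, A = 6 240 mm², y = 12 mm, Ī = 299 520 mm⁴.
Web plate: 18 × 240, A = 4 320 mm², y = 144 mm, Ī = 20 736 000 mm⁴.
Top plate: 220 × 12, A = 2 640 mm², y = 270 mm, Ī = 31 680 mm⁴.
Centroid: ȳ = ΣA·y / ΣA = 106.8 mm.
Transfer each piece to the horizontal axis through the centroid using Ī + A·d² with d = y − 106.8:
  bottom plate: d = -94.8 mm → contributes +56 378 650 mm⁴
  web plate: d = 37.2 mm → contributes +26 714 189 mm⁴
  top plate: d = 163.2 mm → contributes +70 346 074 mm⁴
Total I = 153 438 912 mm⁴.

I_x ≈ 1.53 × 10⁸ mm⁴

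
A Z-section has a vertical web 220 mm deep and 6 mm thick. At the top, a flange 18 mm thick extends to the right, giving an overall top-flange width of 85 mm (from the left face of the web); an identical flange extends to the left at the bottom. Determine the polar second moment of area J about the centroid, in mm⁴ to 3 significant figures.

J ≈ 4.10 × 10⁷ mm⁴

Split into non-overlapping primitives; take the origin at the lower-left of the bounding box.
Web: 6 × 220, A = 1 320 mm², y = 110 mm, Ī = 5 324 000 mm⁴.
Top flange (beyond web): 79 × 18, A = 1 422 mm², y = 211 mm, Ī = 38 394 mm⁴.
Bottom flange (beyond web): 79 × 18, A = 1 422 mm², y = 9 mm, Ī = 38 394 mm⁴.
Centroid: ȳ = ΣA·y / ΣA = 110 mm.
Transfer each piece to the centroidal x-axis using Ī + A·d² with d = y − 110:
  web: d = 0 mm → contributes +5 324 000 mm⁴
  top flange (beyond web): d = 101 mm → contributes +14 544 216 mm⁴
  bottom flange (beyond web): d = -101 mm → contributes +14 544 216 mm⁴
Total I = 34 412 432 mm⁴.
For the y-axis: x̄ = 82 mm.
Repeating about the centroidal y-axis gives I_y = 6 620 052 mm⁴.
Polar second moment: J = I_x + I_y = 41 032 484 mm⁴.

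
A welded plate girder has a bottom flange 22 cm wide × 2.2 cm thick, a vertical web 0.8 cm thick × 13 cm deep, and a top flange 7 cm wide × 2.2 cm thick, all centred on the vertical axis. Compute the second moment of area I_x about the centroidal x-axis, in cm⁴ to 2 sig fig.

I_x ≈ 3000 cm⁴

Decompose the section into non-overlapping parts with the origin at the bottom-left of its bounding rectangle.
Bottom plate: 22 × 2.2, A = 48.4 cm², y = 1.1 cm, Ī = 19.52 cm⁴.
Web plate: 0.8 × 13, A = 10.4 cm², y = 8.7 cm, Ī = 146.5 cm⁴.
Top plate: 7 × 2.2, A = 15.4 cm², y = 16.3 cm, Ī = 6.211 cm⁴.
Centroid: ȳ = ΣA·y / ΣA = 5.32 cm.
Transfer each piece to the centroidal x-axis using Ī + A·d² with d = y − 5.32:
  bottom plate: d = -4.22 cm → contributes +881.4 cm⁴
  web plate: d = 3.38 cm → contributes +265.3 cm⁴
  top plate: d = 10.98 cm → contributes +1 863 cm⁴
Total I = 3 010 cm⁴.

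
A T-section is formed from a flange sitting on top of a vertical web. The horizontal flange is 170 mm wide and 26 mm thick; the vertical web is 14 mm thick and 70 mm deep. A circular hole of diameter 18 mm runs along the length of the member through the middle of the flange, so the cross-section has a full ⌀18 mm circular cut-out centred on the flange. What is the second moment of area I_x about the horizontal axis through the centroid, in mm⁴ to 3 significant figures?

I_x ≈ 2.47 × 10⁶ mm⁴

Split into non-overlapping primitives; take the origin at the lower-left of the bounding box.
Flange: 170 × 26, A = 4 420 mm², y = 83 mm, Ī = 248 993 mm⁴.
Web: 14 × 70, A = 980 mm², y = 35 mm, Ī = 400 167 mm⁴.
Hole (subtracted): ⌀18, A = 254.47 mm², y = 83 mm, Ī = 5 153 mm⁴.
Centroid: ȳ = ΣA·y / ΣA = 73.858 mm.
Transfer each piece to the horizontal axis through the centroid using Ī + A·d² with d = y − 73.858:
  flange: d = 9.1419 mm → contributes +618 393 mm⁴
  web: d = -38.858 mm → contributes +1 879 919 mm⁴
  hole: d = 9.1419 mm → contributes −26 420 mm⁴
Total I = 2 471 891 mm⁴.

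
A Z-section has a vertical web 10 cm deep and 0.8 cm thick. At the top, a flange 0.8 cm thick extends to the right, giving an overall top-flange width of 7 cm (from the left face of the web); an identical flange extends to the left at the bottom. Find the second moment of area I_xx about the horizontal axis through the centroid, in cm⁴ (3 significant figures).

I_xx ≈ 277 cm⁴

Decompose the section into non-overlapping parts with the origin at the bottom-left of its bounding rectangle.
Web: 0.8 × 10, A = 8 cm², y = 5 cm, Ī = 66.667 cm⁴.
Top flange (beyond web): 6.2 × 0.8, A = 4.96 cm², y = 9.6 cm, Ī = 0.26453 cm⁴.
Bottom flange (beyond web): 6.2 × 0.8, A = 4.96 cm², y = 0.4 cm, Ī = 0.26453 cm⁴.
Centroid: ȳ = ΣA·y / ΣA = 5 cm.
Transfer each piece to the horizontal axis through the centroid using Ī + A·d² with d = y − 5:
  web: d = 0 cm → contributes +66.667 cm⁴
  top flange (beyond web): d = 4.6 cm → contributes +105.22 cm⁴
  bottom flange (beyond web): d = -4.6 cm → contributes +105.22 cm⁴
Total I = 277.1 cm⁴.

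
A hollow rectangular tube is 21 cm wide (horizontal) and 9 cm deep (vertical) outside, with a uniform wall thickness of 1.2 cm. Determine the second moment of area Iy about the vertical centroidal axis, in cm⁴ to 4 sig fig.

Treat the section as a set of non-overlapping primitives; coordinates are from the bounding-box lower-left.
Outer rectangle: 21 × 9, A = 189 cm², x = 10.5 cm, Ī = 6945.75 cm⁴.
Inner void (subtracted): 18.6 × 6.6, A = 122.76 cm², x = 10.5 cm, Ī = 3539.17 cm⁴.
By symmetry the centroid is at mid-width, x̄ = 10.5 cm.
All pieces are centred on the vertical centroidal axis, so I = ΣĪ (holes subtracted) = 3406.58 cm⁴.

Iy ≈ 3407 cm⁴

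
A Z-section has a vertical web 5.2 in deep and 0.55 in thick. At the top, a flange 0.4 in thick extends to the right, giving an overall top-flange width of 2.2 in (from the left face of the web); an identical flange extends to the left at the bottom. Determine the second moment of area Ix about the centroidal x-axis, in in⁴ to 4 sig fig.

Ix ≈ 14.07 in⁴

Split into non-overlapping primitives; take the origin at the lower-left of the bounding box.
Web: 0.55 × 5.2, A = 2.86 in², y = 2.6 in, Ī = 6.44453 in⁴.
Top flange (beyond web): 1.65 × 0.4, A = 0.66 in², y = 5 in, Ī = 0.0088 in⁴.
Bottom flange (beyond web): 1.65 × 0.4, A = 0.66 in², y = 0.2 in, Ī = 0.0088 in⁴.
Centroid: ȳ = ΣA·y / ΣA = 2.6 in.
Transfer each piece to the centroidal x-axis using Ī + A·d² with d = y − 2.6:
  web: d = 0 in → contributes +6.44453 in⁴
  top flange (beyond web): d = 2.4 in → contributes +3.8104 in⁴
  bottom flange (beyond web): d = -2.4 in → contributes +3.8104 in⁴
Total I = 14.0653 in⁴.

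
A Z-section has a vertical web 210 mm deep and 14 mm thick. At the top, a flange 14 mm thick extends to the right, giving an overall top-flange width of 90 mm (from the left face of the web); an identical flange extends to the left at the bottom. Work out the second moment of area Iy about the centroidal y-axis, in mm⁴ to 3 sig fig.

Treat the section as a set of non-overlapping primitives; coordinates are from the bounding-box lower-left.
Web: 14 × 210, A = 2 940 mm², x = 83 mm, Ī = 48 020 mm⁴.
Top flange (beyond web): 76 × 14, A = 1 064 mm², x = 128 mm, Ī = 512 139 mm⁴.
Bottom flange (beyond web): 76 × 14, A = 1 064 mm², x = 38 mm, Ī = 512 139 mm⁴.
Centroid: x̄ = ΣA·x / ΣA = 83 mm.
Transfer each piece to the centroidal y-axis using Ī + A·d² with d = x − 83:
  web: d = 0 mm → contributes +48 020 mm⁴
  top flange (beyond web): d = 45 mm → contributes +2 666 739 mm⁴
  bottom flange (beyond web): d = -45 mm → contributes +2 666 739 mm⁴
Total I = 5 381 497 mm⁴.

Iy ≈ 5.38 × 10⁶ mm⁴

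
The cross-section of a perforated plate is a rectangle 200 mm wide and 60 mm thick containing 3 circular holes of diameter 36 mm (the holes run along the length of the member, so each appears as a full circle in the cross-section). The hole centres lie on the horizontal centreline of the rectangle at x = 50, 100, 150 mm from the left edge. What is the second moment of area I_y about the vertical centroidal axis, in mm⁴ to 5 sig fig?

Split into non-overlapping primitives; take the origin at the lower-left of the bounding box.
Plate: 200 × 60, A = 12 000 mm², x = 100 mm, Ī = 40 000 000 mm⁴.
Hole 1 (subtracted): ⌀36, A = 1017.876 mm², x = 50 mm, Ī = 82447.96 mm⁴.
Hole 2 (subtracted): ⌀36, A = 1017.876 mm², x = 100 mm, Ī = 82447.96 mm⁴.
Hole 3 (subtracted): ⌀36, A = 1017.876 mm², x = 150 mm, Ī = 82447.96 mm⁴.
By symmetry the centroid is at mid-width, x̄ = 100 mm.
Transfer each piece to the vertical centroidal axis using Ī + A·d² with d = x − 100:
  plate: d = 0 mm → contributes +40 000 000 mm⁴
  hole 1: d = -50 mm → contributes −2 627 138 mm⁴
  hole 2: d = 0 mm → contributes −82447.96 mm⁴
  hole 3: d = 50 mm → contributes −2 627 138 mm⁴
Total I = 34 663 276 mm⁴.

I_y ≈ 3.4663 × 10⁷ mm⁴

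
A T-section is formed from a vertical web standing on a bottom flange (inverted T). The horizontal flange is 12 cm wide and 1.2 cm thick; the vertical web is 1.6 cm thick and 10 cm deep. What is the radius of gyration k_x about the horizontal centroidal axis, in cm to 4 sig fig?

Break the section into simple shapes (no overlaps), measuring from the bottom-left corner of the bounding box.
Flange: 12 × 1.2, A = 14.4 cm², y = 0.6 cm, Ī = 1.728 cm⁴.
Web: 1.6 × 10, A = 16 cm², y = 6.2 cm, Ī = 133.333 cm⁴.
Centroid: ȳ = ΣA·y / ΣA = 3.54737 cm.
Transfer each piece to the horizontal centroidal axis using Ī + A·d² with d = y − 3.54737:
  flange: d = -2.94737 cm → contributes +126.821 cm⁴
  web: d = 2.65263 cm → contributes +245.917 cm⁴
Total I = 372.737 cm⁴.
Radius of gyration: k = √(I/A) = √(372.737 / 30.4) = 3.50158 cm.

k_x ≈ 3.502 cm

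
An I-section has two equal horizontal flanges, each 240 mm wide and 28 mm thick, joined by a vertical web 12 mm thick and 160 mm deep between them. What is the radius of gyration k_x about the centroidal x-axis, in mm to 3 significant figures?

Break the section into simple shapes (no overlaps), measuring from the bottom-left corner of the bounding box.
Bottom flange: 240 × 28, A = 6 720 mm², y = 14 mm, Ī = 439 040 mm⁴.
Web: 12 × 160, A = 1 920 mm², y = 108 mm, Ī = 4 096 000 mm⁴.
Top flange: 240 × 28, A = 6 720 mm², y = 202 mm, Ī = 439 040 mm⁴.
By symmetry the centroid is at mid-height, ȳ = 108 mm.
Transfer each piece to the centroidal x-axis using Ī + A·d² with d = y − 108:
  bottom flange: d = -94 mm → contributes +59 816 960 mm⁴
  web: d = 0 mm → contributes +4 096 000 mm⁴
  top flange: d = 94 mm → contributes +59 816 960 mm⁴
Total I = 123 729 920 mm⁴.
Radius of gyration: k = √(I/A) = √(123 729 920 / 15 360) = 89.752 mm.

k_x ≈ 89.8 mm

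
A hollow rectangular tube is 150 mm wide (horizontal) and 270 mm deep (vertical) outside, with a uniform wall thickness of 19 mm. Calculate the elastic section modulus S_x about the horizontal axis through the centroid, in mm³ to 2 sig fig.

S_x ≈ 9.6 × 10⁵ mm³

Split into non-overlapping primitives; take the origin at the lower-left of the bounding box.
Outer rectangle: 150 × 270, A = 40 500 mm², y = 135 mm, Ī = 246 037 500 mm⁴.
Inner void (subtracted): 112 × 232, A = 25 984 mm², y = 135 mm, Ī = 116 546 901 mm⁴.
By symmetry the centroid is at mid-height, ȳ = 135 mm.
All pieces are centred on the horizontal axis through the centroid, so I = ΣĪ (holes subtracted) = 129 490 599 mm⁴.
Extreme fibre distance c = 135 mm; S = I/c = 959 190 mm³.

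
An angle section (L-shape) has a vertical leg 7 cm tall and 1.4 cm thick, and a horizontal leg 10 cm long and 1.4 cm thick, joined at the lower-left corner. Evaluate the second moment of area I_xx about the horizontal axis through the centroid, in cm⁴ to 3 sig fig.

Break the section into simple shapes (no overlaps), measuring from the bottom-left corner of the bounding box.
Vertical leg: 1.4 × 7, A = 9.8 cm², y = 3.5 cm, Ī = 40.017 cm⁴.
Horizontal leg (remainder): 8.6 × 1.4, A = 12.04 cm², y = 0.7 cm, Ī = 1.9665 cm⁴.
Centroid: ȳ = ΣA·y / ΣA = 1.9564 cm.
Transfer each piece to the horizontal axis through the centroid using Ī + A·d² with d = y − 1.9564:
  vertical leg: d = 1.5436 cm → contributes +63.367 cm⁴
  horizontal leg (remainder): d = -1.2564 cm → contributes +20.972 cm⁴
Total I = 84.339 cm⁴.

I_xx ≈ 84.3 cm⁴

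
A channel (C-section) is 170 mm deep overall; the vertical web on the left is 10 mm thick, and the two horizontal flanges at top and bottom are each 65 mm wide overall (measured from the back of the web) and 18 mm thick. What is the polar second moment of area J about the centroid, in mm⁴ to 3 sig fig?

Treat the section as a set of non-overlapping primitives; coordinates are from the bounding-box lower-left.
Web: 10 × 170, A = 1 700 mm², y = 85 mm, Ī = 4 094 167 mm⁴.
Top flange (beyond web): 55 × 18, A = 990 mm², y = 161 mm, Ī = 26 730 mm⁴.
Bottom flange (beyond web): 55 × 18, A = 990 mm², y = 9 mm, Ī = 26 730 mm⁴.
By symmetry the centroid is at mid-height, ȳ = 85 mm.
Transfer each piece to the centroidal x-axis using Ī + A·d² with d = y − 85:
  web: d = 0 mm → contributes +4 094 167 mm⁴
  top flange (beyond web): d = 76 mm → contributes +5 744 970 mm⁴
  bottom flange (beyond web): d = -76 mm → contributes +5 744 970 mm⁴
Total I = 15 584 107 mm⁴.
For the y-axis: x̄ = 22.486 mm.
Repeating about the centroidal y-axis gives I_y = 1 479 416 mm⁴.
Polar second moment: J = I_x + I_y = 17 063 523 mm⁴.

J ≈ 1.71 × 10⁷ mm⁴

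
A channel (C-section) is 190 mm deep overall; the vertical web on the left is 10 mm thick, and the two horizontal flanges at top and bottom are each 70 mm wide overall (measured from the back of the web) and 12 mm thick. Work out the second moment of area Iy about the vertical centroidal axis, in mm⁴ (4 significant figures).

Decompose the section into non-overlapping parts with the origin at the bottom-left of its bounding rectangle.
Web: 10 × 190, A = 1 900 mm², x = 5 mm, Ī = 15833.3 mm⁴.
Top flange (beyond web): 60 × 12, A = 720 mm², x = 40 mm, Ī = 216 000 mm⁴.
Bottom flange (beyond web): 60 × 12, A = 720 mm², x = 40 mm, Ī = 216 000 mm⁴.
Centroid: x̄ = ΣA·x / ΣA = 20.0898 mm.
Transfer each piece to the vertical centroidal axis using Ī + A·d² with d = x − 20.0898:
  web: d = -15.0898 mm → contributes +448 468 mm⁴
  top flange (beyond web): d = 19.9102 mm → contributes +501 419 mm⁴
  bottom flange (beyond web): d = 19.9102 mm → contributes +501 419 mm⁴
Total I = 1 451 306 mm⁴.

Iy ≈ 1.451 × 10⁶ mm⁴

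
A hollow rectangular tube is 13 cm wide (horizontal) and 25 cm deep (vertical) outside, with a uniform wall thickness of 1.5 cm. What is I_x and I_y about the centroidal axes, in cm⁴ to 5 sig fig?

I_x ≈ 8053.8 cm⁴, I_y ≈ 2743.8 cm⁴

Break the section into simple shapes (no overlaps), measuring from the bottom-left corner of the bounding box.
Outer rectangle: 13 × 25, A = 325 cm², y = 12.5 cm, Ī = 16927.08 cm⁴.
Inner void (subtracted): 10 × 22, A = 220 cm², y = 12.5 cm, Ī = 8873.333 cm⁴.
By symmetry the centroid is at mid-height, ȳ = 12.5 cm.
All pieces are centred on the centroidal x-axis, so I = ΣĪ (holes subtracted) = 8053.75 cm⁴.
Repeating about the centroidal y-axis gives I_y = 2743.75 cm⁴.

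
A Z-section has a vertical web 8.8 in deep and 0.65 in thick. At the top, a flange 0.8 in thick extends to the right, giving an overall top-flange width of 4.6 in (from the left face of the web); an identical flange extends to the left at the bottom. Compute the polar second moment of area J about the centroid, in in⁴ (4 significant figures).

Decompose the section into non-overlapping parts with the origin at the bottom-left of its bounding rectangle.
Web: 0.65 × 8.8, A = 5.72 in², y = 4.4 in, Ī = 36.9131 in⁴.
Top flange (beyond web): 3.95 × 0.8, A = 3.16 in², y = 8.4 in, Ī = 0.168533 in⁴.
Bottom flange (beyond web): 3.95 × 0.8, A = 3.16 in², y = 0.4 in, Ī = 0.168533 in⁴.
Centroid: ȳ = ΣA·y / ΣA = 4.4 in.
Transfer each piece to the centroidal x-axis using Ī + A·d² with d = y − 4.4:
  web: d = 0 in → contributes +36.9131 in⁴
  top flange (beyond web): d = 4 in → contributes +50.7285 in⁴
  bottom flange (beyond web): d = -4 in → contributes +50.7285 in⁴
Total I = 138.37 in⁴.
For the y-axis: x̄ = 4.275 in.
Repeating about the centroidal y-axis gives I_y = 41.8515 in⁴.
Polar second moment: J = I_x + I_y = 180.222 in⁴.

J ≈ 180.2 in⁴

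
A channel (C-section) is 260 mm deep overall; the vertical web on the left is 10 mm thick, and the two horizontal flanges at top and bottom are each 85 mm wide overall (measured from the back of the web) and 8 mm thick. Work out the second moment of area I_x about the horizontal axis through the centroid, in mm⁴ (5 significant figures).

Decompose the section into non-overlapping parts with the origin at the bottom-left of its bounding rectangle.
Web: 10 × 260, A = 2 600 mm², y = 130 mm, Ī = 14 646 667 mm⁴.
Top flange (beyond web): 75 × 8, A = 600 mm², y = 256 mm, Ī = 3 200 mm⁴.
Bottom flange (beyond web): 75 × 8, A = 600 mm², y = 4 mm, Ī = 3 200 mm⁴.
By symmetry the centroid is at mid-height, ȳ = 130 mm.
Transfer each piece to the horizontal axis through the centroid using Ī + A·d² with d = y − 130:
  web: d = 0 mm → contributes +14 646 667 mm⁴
  top flange (beyond web): d = 126 mm → contributes +9 528 800 mm⁴
  bottom flange (beyond web): d = -126 mm → contributes +9 528 800 mm⁴
Total I = 33 704 267 mm⁴.

I_x ≈ 3.3704 × 10⁷ mm⁴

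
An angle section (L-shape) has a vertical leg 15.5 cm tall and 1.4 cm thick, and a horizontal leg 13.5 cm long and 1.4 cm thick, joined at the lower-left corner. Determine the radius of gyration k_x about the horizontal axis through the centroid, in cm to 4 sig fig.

k_x ≈ 4.853 cm

Treat the section as a set of non-overlapping primitives; coordinates are from the bounding-box lower-left.
Vertical leg: 1.4 × 15.5, A = 21.7 cm², y = 7.75 cm, Ī = 434.452 cm⁴.
Horizontal leg (remainder): 12.1 × 1.4, A = 16.94 cm², y = 0.7 cm, Ī = 2.76687 cm⁴.
Centroid: ȳ = ΣA·y / ΣA = 4.65924 cm.
Transfer each piece to the horizontal axis through the centroid using Ī + A·d² with d = y − 4.65924:
  vertical leg: d = 3.09076 cm → contributes +641.748 cm⁴
  horizontal leg (remainder): d = -3.95924 cm → contributes +268.311 cm⁴
Total I = 910.059 cm⁴.
Radius of gyration: k = √(I/A) = √(910.059 / 38.64) = 4.85307 cm.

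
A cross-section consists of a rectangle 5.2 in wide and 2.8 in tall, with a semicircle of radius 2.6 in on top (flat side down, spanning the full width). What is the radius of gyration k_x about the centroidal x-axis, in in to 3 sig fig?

Break the section into simple shapes (no overlaps), measuring from the bottom-left corner of the bounding box.
Rectangular body: 5.2 × 2.8, A = 14.56 in², y = 1.4 in, Ī = 9.5125 in⁴.
Semicircular cap: semicircle r = 2.6, A = 10.619 in², y = 3.9035 in, Ī = 5.0156 in⁴.
Centroid: ȳ = ΣA·y / ΣA = 2.4558 in.
Transfer each piece to the centroidal x-axis using Ī + A·d² with d = y − 2.4558:
  rectangular body: d = -1.0558 in → contributes +25.743 in⁴
  semicircular cap: d = 1.4477 in → contributes +27.27 in⁴
Total I = 53.012 in⁴.
Radius of gyration: k = √(I/A) = √(53.012 / 25.179) = 1.451 in.

k_x ≈ 1.45 in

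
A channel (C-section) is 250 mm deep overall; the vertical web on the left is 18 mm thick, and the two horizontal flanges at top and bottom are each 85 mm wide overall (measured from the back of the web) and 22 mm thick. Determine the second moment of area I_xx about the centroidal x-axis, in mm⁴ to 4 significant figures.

I_xx ≈ 6.187 × 10⁷ mm⁴

Treat the section as a set of non-overlapping primitives; coordinates are from the bounding-box lower-left.
Web: 18 × 250, A = 4 500 mm², y = 125 mm, Ī = 23 437 500 mm⁴.
Top flange (beyond web): 67 × 22, A = 1 474 mm², y = 239 mm, Ī = 59451.3 mm⁴.
Bottom flange (beyond web): 67 × 22, A = 1 474 mm², y = 11 mm, Ī = 59451.3 mm⁴.
By symmetry the centroid is at mid-height, ȳ = 125 mm.
Transfer each piece to the centroidal x-axis using Ī + A·d² with d = y − 125:
  web: d = 0 mm → contributes +23 437 500 mm⁴
  top flange (beyond web): d = 114 mm → contributes +19 215 555 mm⁴
  bottom flange (beyond web): d = -114 mm → contributes +19 215 555 mm⁴
Total I = 61 868 611 mm⁴.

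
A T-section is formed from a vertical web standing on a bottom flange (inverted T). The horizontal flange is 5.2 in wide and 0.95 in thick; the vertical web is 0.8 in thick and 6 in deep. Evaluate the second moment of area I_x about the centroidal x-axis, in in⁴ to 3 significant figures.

Treat the section as a set of non-overlapping primitives; coordinates are from the bounding-box lower-left.
Flange: 5.2 × 0.95, A = 4.94 in², y = 0.475 in, Ī = 0.37153 in⁴.
Web: 0.8 × 6, A = 4.8 in², y = 3.95 in, Ī = 14.4 in⁴.
Centroid: ȳ = ΣA·y / ΣA = 2.1875 in.
Transfer each piece to the centroidal x-axis using Ī + A·d² with d = y − 2.1875:
  flange: d = -1.7125 in → contributes +14.859 in⁴
  web: d = 1.7625 in → contributes +29.31 in⁴
Total I = 44.17 in⁴.

I_x ≈ 44.2 in⁴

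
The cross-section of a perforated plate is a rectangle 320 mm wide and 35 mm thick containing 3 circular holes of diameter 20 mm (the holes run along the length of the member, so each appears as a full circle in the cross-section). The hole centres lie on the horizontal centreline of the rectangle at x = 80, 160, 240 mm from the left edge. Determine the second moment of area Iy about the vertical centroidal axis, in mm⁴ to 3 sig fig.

Iy ≈ 9.15 × 10⁷ mm⁴

Break the section into simple shapes (no overlaps), measuring from the bottom-left corner of the bounding box.
Plate: 320 × 35, A = 11 200 mm², x = 160 mm, Ī = 95 573 333 mm⁴.
Hole 1 (subtracted): ⌀20, A = 314.16 mm², x = 80 mm, Ī = 7 854 mm⁴.
Hole 2 (subtracted): ⌀20, A = 314.16 mm², x = 160 mm, Ī = 7 854 mm⁴.
Hole 3 (subtracted): ⌀20, A = 314.16 mm², x = 240 mm, Ī = 7 854 mm⁴.
By symmetry the centroid is at mid-width, x̄ = 160 mm.
Transfer each piece to the vertical centroidal axis using Ī + A·d² with d = x − 160:
  plate: d = 0 mm → contributes +95 573 333 mm⁴
  hole 1: d = -80 mm → contributes −2 018 473 mm⁴
  hole 2: d = 0 mm → contributes −7 854 mm⁴
  hole 3: d = 80 mm → contributes −2 018 473 mm⁴
Total I = 91 528 533 mm⁴.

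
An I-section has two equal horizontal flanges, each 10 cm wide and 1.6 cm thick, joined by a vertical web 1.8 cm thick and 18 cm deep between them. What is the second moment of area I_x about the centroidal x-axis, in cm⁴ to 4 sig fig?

Split into non-overlapping primitives; take the origin at the lower-left of the bounding box.
Bottom flange: 10 × 1.6, A = 16 cm², y = 0.8 cm, Ī = 3.41333 cm⁴.
Web: 1.8 × 18, A = 32.4 cm², y = 10.6 cm, Ī = 874.8 cm⁴.
Top flange: 10 × 1.6, A = 16 cm², y = 20.4 cm, Ī = 3.41333 cm⁴.
By symmetry the centroid is at mid-height, ȳ = 10.6 cm.
Transfer each piece to the centroidal x-axis using Ī + A·d² with d = y − 10.6:
  bottom flange: d = -9.8 cm → contributes +1540.05 cm⁴
  web: d = 0 cm → contributes +874.8 cm⁴
  top flange: d = 9.8 cm → contributes +1540.05 cm⁴
Total I = 3954.91 cm⁴.

I_x ≈ 3955 cm⁴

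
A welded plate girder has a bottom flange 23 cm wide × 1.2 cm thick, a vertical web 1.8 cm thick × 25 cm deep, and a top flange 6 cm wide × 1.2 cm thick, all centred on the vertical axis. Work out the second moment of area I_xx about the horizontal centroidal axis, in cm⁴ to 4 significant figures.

I_xx ≈ 7425 cm⁴

Decompose the section into non-overlapping parts with the origin at the bottom-left of its bounding rectangle.
Bottom plate: 23 × 1.2, A = 27.6 cm², y = 0.6 cm, Ī = 3.312 cm⁴.
Web plate: 1.8 × 25, A = 45 cm², y = 13.7 cm, Ī = 2343.75 cm⁴.
Top plate: 6 × 1.2, A = 7.2 cm², y = 26.8 cm, Ī = 0.864 cm⁴.
Centroid: ȳ = ΣA·y / ΣA = 10.3511 cm.
Transfer each piece to the horizontal centroidal axis using Ī + A·d² with d = y − 10.3511:
  bottom plate: d = -9.75113 cm → contributes +2627.64 cm⁴
  web plate: d = 3.34887 cm → contributes +2848.42 cm⁴
  top plate: d = 16.4489 cm → contributes +1948.93 cm⁴
Total I = 7 425 cm⁴.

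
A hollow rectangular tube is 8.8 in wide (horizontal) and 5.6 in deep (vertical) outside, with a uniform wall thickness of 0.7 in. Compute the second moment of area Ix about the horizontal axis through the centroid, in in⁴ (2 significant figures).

Ix ≈ 83 in⁴

Decompose the section into non-overlapping parts with the origin at the bottom-left of its bounding rectangle.
Outer rectangle: 8.8 × 5.6, A = 49.28 in², y = 2.8 in, Ī = 128.8 in⁴.
Inner void (subtracted): 7.4 × 4.2, A = 31.08 in², y = 2.8 in, Ī = 45.69 in⁴.
By symmetry the centroid is at mid-height, ȳ = 2.8 in.
All pieces are centred on the horizontal axis through the centroid, so I = ΣĪ (holes subtracted) = 83.1 in⁴.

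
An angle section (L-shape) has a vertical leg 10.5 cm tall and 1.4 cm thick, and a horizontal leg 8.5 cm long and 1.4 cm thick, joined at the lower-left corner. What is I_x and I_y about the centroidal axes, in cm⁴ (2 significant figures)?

Break the section into simple shapes (no overlaps), measuring from the bottom-left corner of the bounding box.
Vertical leg: 1.4 × 10.5, A = 14.7 cm², y = 5.25 cm, Ī = 135.1 cm⁴.
Horizontal leg (remainder): 7.1 × 1.4, A = 9.94 cm², y = 0.7 cm, Ī = 1.624 cm⁴.
Centroid: ȳ = ΣA·y / ΣA = 3.414 cm.
Transfer each piece to the centroidal x-axis using Ī + A·d² with d = y − 3.414:
  vertical leg: d = 1.836 cm → contributes +184.6 cm⁴
  horizontal leg (remainder): d = -2.714 cm → contributes +74.87 cm⁴
Total I = 259.4 cm⁴.
For the y-axis: x̄ = 2.414 cm.
Repeating about the centroidal y-axis gives I_y = 151.3 cm⁴.

I_x ≈ 260 cm⁴, I_y ≈ 150 cm⁴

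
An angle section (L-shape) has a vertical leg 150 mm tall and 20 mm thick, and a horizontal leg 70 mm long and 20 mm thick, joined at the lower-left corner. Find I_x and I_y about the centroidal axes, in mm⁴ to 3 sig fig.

I_x ≈ 8.83 × 10⁶ mm⁴, I_y ≈ 1.23 × 10⁶ mm⁴

Split into non-overlapping primitives; take the origin at the lower-left of the bounding box.
Vertical leg: 20 × 150, A = 3 000 mm², y = 75 mm, Ī = 5 625 000 mm⁴.
Horizontal leg (remainder): 50 × 20, A = 1 000 mm², y = 10 mm, Ī = 33 333 mm⁴.
Centroid: ȳ = ΣA·y / ΣA = 58.75 mm.
Transfer each piece to the centroidal x-axis using Ī + A·d² with d = y − 58.75:
  vertical leg: d = 16.25 mm → contributes +6 417 188 mm⁴
  horizontal leg (remainder): d = -48.75 mm → contributes +2 409 896 mm⁴
Total I = 8 827 083 mm⁴.
For the y-axis: x̄ = 18.75 mm.
Repeating about the centroidal y-axis gives I_y = 1 227 083 mm⁴.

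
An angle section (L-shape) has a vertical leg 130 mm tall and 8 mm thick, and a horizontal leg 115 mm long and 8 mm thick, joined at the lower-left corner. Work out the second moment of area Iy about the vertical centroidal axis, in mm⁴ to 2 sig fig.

Iy ≈ 2.4 × 10⁶ mm⁴

Split into non-overlapping primitives; take the origin at the lower-left of the bounding box.
Vertical leg: 8 × 130, A = 1 040 mm², x = 4 mm, Ī = 5 547 mm⁴.
Horizontal leg (remainder): 107 × 8, A = 856 mm², x = 61.5 mm, Ī = 816 695 mm⁴.
Centroid: x̄ = ΣA·x / ΣA = 29.96 mm.
Transfer each piece to the vertical centroidal axis using Ī + A·d² with d = x − 29.96:
  vertical leg: d = -25.96 mm → contributes +706 421 mm⁴
  horizontal leg (remainder): d = 31.54 mm → contributes +1 668 224 mm⁴
Total I = 2 374 645 mm⁴.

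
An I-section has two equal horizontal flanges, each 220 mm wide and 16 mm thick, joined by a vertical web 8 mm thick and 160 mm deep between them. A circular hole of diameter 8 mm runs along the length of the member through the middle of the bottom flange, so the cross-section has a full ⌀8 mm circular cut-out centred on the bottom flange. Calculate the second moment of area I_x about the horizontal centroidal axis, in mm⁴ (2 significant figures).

I_x ≈ 5.7 × 10⁷ mm⁴

Split into non-overlapping primitives; take the origin at the lower-left of the bounding box.
Bottom flange: 220 × 16, A = 3 520 mm², y = 8 mm, Ī = 75 093 mm⁴.
Web: 8 × 160, A = 1 280 mm², y = 96 mm, Ī = 2 730 667 mm⁴.
Top flange: 220 × 16, A = 3 520 mm², y = 184 mm, Ī = 75 093 mm⁴.
Hole (subtracted): ⌀8, A = 50.27 mm², y = 8 mm, Ī = 201.1 mm⁴.
Centroid: ȳ = ΣA·y / ΣA = 96.53 mm.
Transfer each piece to the horizontal centroidal axis using Ī + A·d² with d = y − 96.53:
  bottom flange: d = -88.53 mm → contributes +27 666 353 mm⁴
  web: d = -0.5349 mm → contributes +2 731 033 mm⁴
  top flange: d = 87.47 mm → contributes +27 003 608 mm⁴
  hole: d = -88.53 mm → contributes −394 203 mm⁴
Total I = 57 006 790 mm⁴.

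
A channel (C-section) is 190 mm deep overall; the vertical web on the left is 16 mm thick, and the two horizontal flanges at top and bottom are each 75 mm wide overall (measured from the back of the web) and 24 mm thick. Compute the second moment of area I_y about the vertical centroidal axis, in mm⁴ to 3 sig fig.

Treat the section as a set of non-overlapping primitives; coordinates are from the bounding-box lower-left.
Web: 16 × 190, A = 3 040 mm², x = 8 mm, Ī = 64 853 mm⁴.
Top flange (beyond web): 59 × 24, A = 1 416 mm², x = 45.5 mm, Ī = 410 758 mm⁴.
Bottom flange (beyond web): 59 × 24, A = 1 416 mm², x = 45.5 mm, Ī = 410 758 mm⁴.
Centroid: x̄ = ΣA·x / ΣA = 26.086 mm.
Transfer each piece to the vertical centroidal axis using Ī + A·d² with d = x − 26.086:
  web: d = -18.086 mm → contributes +1 059 229 mm⁴
  top flange (beyond web): d = 19.414 mm → contributes +944 462 mm⁴
  bottom flange (beyond web): d = 19.414 mm → contributes +944 462 mm⁴
Total I = 2 948 154 mm⁴.

I_y ≈ 2.95 × 10⁶ mm⁴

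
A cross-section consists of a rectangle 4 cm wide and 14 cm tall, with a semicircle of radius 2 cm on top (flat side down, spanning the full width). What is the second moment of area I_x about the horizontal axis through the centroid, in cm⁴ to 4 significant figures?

I_x ≈ 1264 cm⁴

Treat the section as a set of non-overlapping primitives; coordinates are from the bounding-box lower-left.
Rectangular body: 4 × 14, A = 56 cm², y = 7 cm, Ī = 914.667 cm⁴.
Semicircular cap: semicircle r = 2, A = 6.28319 cm², y = 14.8488 cm, Ī = 1.75611 cm⁴.
Centroid: ȳ = ΣA·y / ΣA = 7.7918 cm.
Transfer each piece to the horizontal axis through the centroid using Ī + A·d² with d = y − 7.7918:
  rectangular body: d = -0.791797 cm → contributes +949.775 cm⁴
  semicircular cap: d = 7.05703 cm → contributes +314.669 cm⁴
Total I = 1264.44 cm⁴.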